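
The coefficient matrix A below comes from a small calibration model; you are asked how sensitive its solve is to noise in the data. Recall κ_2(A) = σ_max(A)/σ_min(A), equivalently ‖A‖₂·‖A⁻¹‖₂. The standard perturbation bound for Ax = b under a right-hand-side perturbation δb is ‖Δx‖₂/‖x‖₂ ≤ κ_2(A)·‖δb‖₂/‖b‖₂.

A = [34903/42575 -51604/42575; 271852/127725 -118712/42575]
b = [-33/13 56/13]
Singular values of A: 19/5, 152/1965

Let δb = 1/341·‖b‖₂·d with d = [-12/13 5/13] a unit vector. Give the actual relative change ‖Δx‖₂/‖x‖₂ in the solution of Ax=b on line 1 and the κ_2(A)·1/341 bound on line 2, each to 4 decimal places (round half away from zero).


0.0037
0.1441

from the listed singular values, σ₁ = 19/5, σ_n = 152/1965
condition number: (19/5) ÷ (152/1965) = 49.1250
perturbation bound = 49.1250·1/341 = 0.1441
solve Ax = b  →  x = [41.8421 30.3947]
‖b‖ = 5.0000, ‖x‖ = 51.7166
with δb = [-0.0135 0.0056], A·Δx = δb → ‖Δx‖ = 0.1896
realised ‖Δx‖/‖x‖ = 0.0037
tightness: 0.0037 against a bound of 0.1441 (unrounded ratio ≈ 0.0254)


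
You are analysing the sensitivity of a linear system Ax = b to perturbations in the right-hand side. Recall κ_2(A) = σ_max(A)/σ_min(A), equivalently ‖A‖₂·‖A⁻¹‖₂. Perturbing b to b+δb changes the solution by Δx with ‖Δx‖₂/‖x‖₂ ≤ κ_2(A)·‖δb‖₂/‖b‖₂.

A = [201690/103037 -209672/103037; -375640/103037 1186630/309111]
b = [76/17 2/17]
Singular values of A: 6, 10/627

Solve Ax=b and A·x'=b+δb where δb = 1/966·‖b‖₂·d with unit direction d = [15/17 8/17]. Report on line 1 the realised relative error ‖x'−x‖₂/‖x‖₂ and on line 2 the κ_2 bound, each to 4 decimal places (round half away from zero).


0.0012
0.3894

largest singular value 6, smallest 10/627
condition number: 6 ÷ (10/627) = 376.2000
κ_2(A)·‖δb‖/‖b‖ = 0.3894
solve Ax = b  →  x = [181.8437 172.7241]
‖b‖₂ = 4.4721 and ‖x‖₂ = 250.8002
Δx = A⁻¹·δb where δb = 1/966·4.4721·d; ‖Δx‖ = 0.2903
realised ‖Δx‖/‖x‖ = 0.0012
so the bound overstates the realised error by a factor of ≈ 336.4838 (computed from the unrounded values)


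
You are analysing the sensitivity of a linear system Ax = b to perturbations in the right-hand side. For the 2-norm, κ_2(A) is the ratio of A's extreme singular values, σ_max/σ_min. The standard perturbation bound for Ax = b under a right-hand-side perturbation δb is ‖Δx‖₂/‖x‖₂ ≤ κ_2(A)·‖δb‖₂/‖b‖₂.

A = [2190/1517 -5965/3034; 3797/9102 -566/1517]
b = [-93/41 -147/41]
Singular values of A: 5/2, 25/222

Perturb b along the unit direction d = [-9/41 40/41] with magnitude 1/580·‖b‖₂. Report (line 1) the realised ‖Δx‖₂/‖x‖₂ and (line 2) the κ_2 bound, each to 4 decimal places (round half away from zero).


σ_max = 5/2, σ_min = 25/222
κ = σ_max/σ_min = (5/2)/(25/222) = 22.2000
perturbation bound = 22.2000·1/580 = 0.0383
solve Ax = b  →  x = [-22.0320 -15.0240]
‖b‖ = 4.2426, ‖x‖ = 26.6670
δb = ε·‖b‖·d = [-0.0016 0.0071]; solving A·Δx = δb gives ‖Δx‖ = 0.0650
realised ‖Δx‖/‖x‖ = 0.0024
realised/bound (from unrounded values) ≈ 0.0636

0.0024
0.0383


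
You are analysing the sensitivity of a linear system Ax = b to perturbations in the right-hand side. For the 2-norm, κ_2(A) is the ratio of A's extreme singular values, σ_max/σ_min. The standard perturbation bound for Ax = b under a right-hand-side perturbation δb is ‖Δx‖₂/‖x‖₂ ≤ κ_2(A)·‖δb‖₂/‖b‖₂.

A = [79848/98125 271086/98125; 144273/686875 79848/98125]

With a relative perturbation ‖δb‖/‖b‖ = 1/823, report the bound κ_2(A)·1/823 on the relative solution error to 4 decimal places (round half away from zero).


M = AᵀA = [533158641/754875625 260863416/107839375; 260863416/107839375 127781316/15405625]. tr(M)=10871109/1207801, det(M)=8100/1207801
λ_max, λ_min = (10871109/1207801 ± √118141878137481/1458783255601)/2 = 9, 900/1207801
σ_max=√9=3, σ_min=√(900/1207801)=(30/1099) → κ = 109.9000
bound on ‖Δx‖/‖x‖: κ·ε = 109.9000·1/823 = 0.1335

0.1335


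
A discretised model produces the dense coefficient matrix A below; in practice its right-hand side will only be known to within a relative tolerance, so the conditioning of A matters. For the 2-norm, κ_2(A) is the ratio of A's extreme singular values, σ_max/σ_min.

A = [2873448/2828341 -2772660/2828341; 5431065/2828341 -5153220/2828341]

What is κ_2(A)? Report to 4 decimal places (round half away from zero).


form AᵀA = [130633807761/27679975129 -124410266820/27679975129; -124410266820/27679975129 118488996000/27679975129] with trace 296222121/32913169 and determinant 32400/32913169
char-poly roots: 9 and 3600/32913169
κ = σ_max/σ_min = 3/(60/5737) = 286.8500

286.8500


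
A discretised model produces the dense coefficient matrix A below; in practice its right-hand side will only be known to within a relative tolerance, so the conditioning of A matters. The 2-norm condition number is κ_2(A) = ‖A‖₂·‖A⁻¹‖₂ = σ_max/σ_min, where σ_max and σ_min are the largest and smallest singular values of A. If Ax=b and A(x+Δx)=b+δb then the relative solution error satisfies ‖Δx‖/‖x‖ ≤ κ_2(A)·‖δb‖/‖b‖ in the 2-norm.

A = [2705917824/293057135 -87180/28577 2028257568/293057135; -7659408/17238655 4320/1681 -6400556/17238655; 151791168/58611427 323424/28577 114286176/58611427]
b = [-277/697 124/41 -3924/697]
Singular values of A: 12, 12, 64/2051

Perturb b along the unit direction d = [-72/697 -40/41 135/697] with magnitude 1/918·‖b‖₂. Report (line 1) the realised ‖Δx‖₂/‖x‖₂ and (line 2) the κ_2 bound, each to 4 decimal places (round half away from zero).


from the listed singular values, σ₁ = 12, σ_n = 64/2051
κ = σ_max/σ_min = 12/(64/2051) = 384.5625
perturbation bound = 384.5625·1/918 = 0.4189
solve Ax = b  →  x = [76.7759 -0.3801 -102.6524]
‖b‖₂ = 6.4031 and ‖x‖₂ = 128.1882
with δb = [-0.0007 -0.0068 0.0014], A·Δx = δb → ‖Δx‖ = 0.2235
relative error = 0.0017
so the bound overstates the realised error by a factor of ≈ 240.2356 (computed from the unrounded values)

0.0017
0.4189


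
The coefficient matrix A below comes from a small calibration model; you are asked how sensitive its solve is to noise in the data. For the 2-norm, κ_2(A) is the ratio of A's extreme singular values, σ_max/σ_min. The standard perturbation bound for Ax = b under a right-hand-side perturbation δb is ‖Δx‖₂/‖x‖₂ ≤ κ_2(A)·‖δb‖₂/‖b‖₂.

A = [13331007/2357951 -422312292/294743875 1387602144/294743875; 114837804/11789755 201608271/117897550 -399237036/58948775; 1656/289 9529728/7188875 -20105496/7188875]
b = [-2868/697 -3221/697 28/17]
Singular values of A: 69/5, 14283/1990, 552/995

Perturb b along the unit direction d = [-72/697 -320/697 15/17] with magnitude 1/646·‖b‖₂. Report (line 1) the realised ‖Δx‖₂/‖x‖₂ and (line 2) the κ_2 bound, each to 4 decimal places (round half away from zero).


0.0025
0.0385

largest singular value 69/5, smallest 552/995
condition number: (69/5) ÷ (552/995) = 24.8750
κ_2(A)·‖δb‖/‖b‖ = 0.0385
solve Ax = b  →  x = [-0.4525 6.9868 1.7957]
2-norm of b is 6.4031; of x, 7.2281
δb = ε·‖b‖·d = [-0.0010 -0.0046 0.0087]; solving A·Δx = δb gives ‖Δx‖ = 0.0179
dividing the unrounded norms, ‖Δx‖/‖x‖ = 0.0025
realised/bound (from unrounded values) ≈ 0.0642


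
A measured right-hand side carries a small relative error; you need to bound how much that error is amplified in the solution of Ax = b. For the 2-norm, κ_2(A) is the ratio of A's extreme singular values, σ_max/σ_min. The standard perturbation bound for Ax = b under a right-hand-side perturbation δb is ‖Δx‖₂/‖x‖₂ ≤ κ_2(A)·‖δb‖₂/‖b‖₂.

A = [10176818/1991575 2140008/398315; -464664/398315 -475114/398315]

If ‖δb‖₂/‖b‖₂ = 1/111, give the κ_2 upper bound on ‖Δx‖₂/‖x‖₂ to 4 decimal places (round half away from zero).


3.0180

AᵀA = [64821796804/2359530625 13612322304/471906125; 13612322304/471906125 571727252/18876245]; tr = 162054344/2805625, det = 2085136/70140625
λ_max, λ_min = (162054344/2805625 ± √26260674391719936/7871531640625)/2 = 1444/25, 1444/2805625
κ_2(A) = √(λ_max/λ_min) = √((1444/25) / (1444/2805625)) = 335.0000
bound on ‖Δx‖/‖x‖: κ·ε = 335.0000·1/111 = 3.0180


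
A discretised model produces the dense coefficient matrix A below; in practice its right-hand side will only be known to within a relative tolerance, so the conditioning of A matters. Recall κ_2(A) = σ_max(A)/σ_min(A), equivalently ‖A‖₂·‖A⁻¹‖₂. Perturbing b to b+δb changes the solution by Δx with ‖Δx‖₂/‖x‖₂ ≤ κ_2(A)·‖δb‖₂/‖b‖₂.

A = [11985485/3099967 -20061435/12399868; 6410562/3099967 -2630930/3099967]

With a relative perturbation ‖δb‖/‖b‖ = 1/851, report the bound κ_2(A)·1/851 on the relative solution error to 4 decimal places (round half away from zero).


0.4121

form AᵀA = [639263515021/33251887201 -1065429023535/133007548804; -1065429023535/133007548804 1775812653625/532030195216] with trace 71029756769/3148107664 and determinant 3258025/787026916
solving λ² − 71029756769/3148107664·λ + 3258025/787026916 = 0 gives λ = 361/16, 36100/196756729
κ_2(A) = √(λ_max/λ_min) = √((361/16) / (36100/196756729)) = 350.6750
perturbation bound = 350.6750·1/851 = 0.4121


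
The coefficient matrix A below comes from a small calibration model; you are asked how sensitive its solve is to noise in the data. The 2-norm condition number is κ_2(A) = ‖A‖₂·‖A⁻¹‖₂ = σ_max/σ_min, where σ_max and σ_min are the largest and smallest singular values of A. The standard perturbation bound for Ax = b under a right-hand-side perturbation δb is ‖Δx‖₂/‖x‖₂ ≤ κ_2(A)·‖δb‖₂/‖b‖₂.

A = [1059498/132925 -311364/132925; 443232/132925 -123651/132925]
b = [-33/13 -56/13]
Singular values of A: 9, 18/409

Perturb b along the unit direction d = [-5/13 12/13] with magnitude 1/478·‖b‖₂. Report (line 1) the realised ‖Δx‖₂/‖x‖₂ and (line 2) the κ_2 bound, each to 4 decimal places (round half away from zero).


largest singular value 9, smallest 18/409
κ_2(A) = 9 / (18/409) = 204.5000
worst-case relative error ≤ 204.5000 × 1/478 = 0.4278
solve Ax = b  →  x = [-19.5133 -65.3156]
‖b‖ = 5.0000, ‖x‖ = 68.1681
with δb = [-0.0040 0.0097], A·Δx = δb → ‖Δx‖ = 0.2377
dividing the unrounded norms, ‖Δx‖/‖x‖ = 0.0035
tightness: 0.0035 against a bound of 0.4278 (unrounded ratio ≈ 0.0081)

0.0035
0.4278


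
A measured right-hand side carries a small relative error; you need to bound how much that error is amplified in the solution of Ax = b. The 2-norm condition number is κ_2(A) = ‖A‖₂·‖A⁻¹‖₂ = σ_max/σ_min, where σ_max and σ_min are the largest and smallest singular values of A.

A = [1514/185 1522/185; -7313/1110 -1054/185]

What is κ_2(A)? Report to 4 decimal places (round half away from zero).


27.7500

M = AᵀA = [5439961/49284 430675/4107; 430675/4107 137096/1369]. tr(M)=10375417/49284, det(M)=707281/12321
λ_max, λ_min = (10375417/49284 ± √107091555735025/2428912656)/2 = 841/4, 3364/12321
κ_2(A) = √(λ_max/λ_min) = √((841/4) / (3364/12321)) = 27.7500


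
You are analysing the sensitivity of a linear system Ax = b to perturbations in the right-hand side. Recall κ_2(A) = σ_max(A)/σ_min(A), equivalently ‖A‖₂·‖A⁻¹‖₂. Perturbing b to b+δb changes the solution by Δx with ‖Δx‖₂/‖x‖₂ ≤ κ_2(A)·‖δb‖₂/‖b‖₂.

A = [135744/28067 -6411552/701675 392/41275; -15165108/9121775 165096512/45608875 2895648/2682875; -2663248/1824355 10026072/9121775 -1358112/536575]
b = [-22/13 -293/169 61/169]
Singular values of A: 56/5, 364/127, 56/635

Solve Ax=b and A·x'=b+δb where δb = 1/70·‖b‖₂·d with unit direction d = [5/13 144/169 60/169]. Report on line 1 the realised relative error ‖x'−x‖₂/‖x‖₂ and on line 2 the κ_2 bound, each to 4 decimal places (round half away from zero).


from the listed singular values, σ₁ = 56/5, σ_n = 56/635
κ_2(A) = (56/5) / (56/635) = 127.0000
worst-case relative error ≤ 127.0000 × 1/70 = 1.8143
solve Ax = b  →  x = [19.0819 10.2782 -6.6849]
‖b‖ = 2.4495, ‖x‖ = 22.6814
Δx = A⁻¹·δb where δb = 1/70·2.4495·d; ‖Δx‖ = 0.3968
dividing the unrounded norms, ‖Δx‖/‖x‖ = 0.0175
realised/bound (from unrounded values) ≈ 0.0096

0.0175
1.8143


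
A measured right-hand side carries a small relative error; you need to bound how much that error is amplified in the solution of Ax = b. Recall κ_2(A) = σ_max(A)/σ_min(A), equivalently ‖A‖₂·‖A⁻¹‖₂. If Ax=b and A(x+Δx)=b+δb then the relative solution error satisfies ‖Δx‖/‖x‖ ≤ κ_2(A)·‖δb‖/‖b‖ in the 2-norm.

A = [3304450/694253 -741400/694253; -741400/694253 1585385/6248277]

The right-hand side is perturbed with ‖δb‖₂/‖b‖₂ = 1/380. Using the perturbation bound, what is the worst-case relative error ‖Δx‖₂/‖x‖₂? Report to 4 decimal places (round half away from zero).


0.9782

AᵀA = [6822762500/286726489 -13815989000/2580538401; -13815989000/2580538401 27981580225/23224845609]; tr = 345404725/13816089, det = 62500/13816089
λ_max, λ_min = (345404725/13816089 ± √119300970030075625/190884315255921)/2 = 25, 2500/13816089
σ_max=√25=5, σ_min=√(2500/13816089)=(50/3717) → κ = 371.7000
perturbation bound = 371.7000·1/380 = 0.9782


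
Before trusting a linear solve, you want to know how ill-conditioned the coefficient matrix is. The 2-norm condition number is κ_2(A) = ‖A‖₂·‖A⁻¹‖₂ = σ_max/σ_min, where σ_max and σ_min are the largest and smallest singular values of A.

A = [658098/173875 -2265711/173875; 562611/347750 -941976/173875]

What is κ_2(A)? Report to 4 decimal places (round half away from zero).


374.5000

AᵀA = [12123686673/715562500 -10390786434/178890625; -10390786434/178890625 35625829113/178890625]; tr = 49480641/228980, det = 9529569/28622500
char-poly roots: 21609/100 and 441/286225
σ_max=√(21609/100)=(147/10), σ_min=√(441/286225)=(21/535) → κ = 374.5000


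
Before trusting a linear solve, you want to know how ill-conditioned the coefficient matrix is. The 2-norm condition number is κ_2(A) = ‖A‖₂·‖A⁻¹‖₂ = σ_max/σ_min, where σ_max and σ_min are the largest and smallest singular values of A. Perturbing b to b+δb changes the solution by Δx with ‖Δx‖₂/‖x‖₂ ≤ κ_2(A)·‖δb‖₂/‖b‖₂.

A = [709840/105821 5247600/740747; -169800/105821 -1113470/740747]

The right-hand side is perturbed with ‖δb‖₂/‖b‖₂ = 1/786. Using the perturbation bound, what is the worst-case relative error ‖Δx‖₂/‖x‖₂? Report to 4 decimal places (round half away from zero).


0.0991

M = AᵀA = [316897600/6661561 2328390000/46630927; 2328390000/46630927 17119048900/326416489]. tr(M)=38819300/388129, det(M)=640000/388129
λ_max, λ_min = (38819300/388129 ± √1505944442250000/150644120641)/2 = 100, 6400/388129
κ = σ_max/σ_min = 10/(80/623) = 77.8750
worst-case relative error ≤ 77.8750 × 1/786 = 0.0991


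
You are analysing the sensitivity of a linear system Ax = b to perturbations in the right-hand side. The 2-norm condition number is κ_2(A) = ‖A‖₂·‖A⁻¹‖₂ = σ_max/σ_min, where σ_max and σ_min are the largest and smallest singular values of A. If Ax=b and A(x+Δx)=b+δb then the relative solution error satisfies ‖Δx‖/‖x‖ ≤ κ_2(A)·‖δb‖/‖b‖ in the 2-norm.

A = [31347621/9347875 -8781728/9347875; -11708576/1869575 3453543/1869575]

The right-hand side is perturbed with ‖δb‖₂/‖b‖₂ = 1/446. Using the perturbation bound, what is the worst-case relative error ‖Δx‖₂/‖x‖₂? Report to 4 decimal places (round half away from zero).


AᵀA = [15259315366969/302362515625 -4450477675392/302362515625; -4450477675392/302362515625 1298590754281/302362515625]; tr = 26492649794/483780025, det = 1874161/19351201
solving λ² − 26492649794/483780025·λ + 1874161/19351201 = 0 gives λ = 1369/25, 34225/19351201
σ_max=√(1369/25)=(37/5), σ_min=√(34225/19351201)=(185/4399) → κ = 175.9600
κ_2(A)·‖δb‖/‖b‖ = 0.3945

0.3945


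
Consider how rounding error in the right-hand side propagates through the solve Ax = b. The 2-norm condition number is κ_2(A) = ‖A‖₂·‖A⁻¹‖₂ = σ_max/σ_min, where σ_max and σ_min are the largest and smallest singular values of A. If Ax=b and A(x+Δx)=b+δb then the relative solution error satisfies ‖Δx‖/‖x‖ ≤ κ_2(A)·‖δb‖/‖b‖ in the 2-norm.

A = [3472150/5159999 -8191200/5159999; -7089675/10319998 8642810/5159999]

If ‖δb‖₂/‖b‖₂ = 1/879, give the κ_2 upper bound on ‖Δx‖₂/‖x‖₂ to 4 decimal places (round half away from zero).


AᵀA = [9008213125/9741366388 -5403679875/2435341597; -5403679875/2435341597 12969351700/2435341597]; tr = 4683509225/749335876, det = 250000/187333969
λ_max, λ_min = (4683509225/749335876 ± √21932261317156100625/561504255060687376)/2 = 25/4, 40000/187333969
σ_max=√(25/4)=(5/2), σ_min=√(40000/187333969)=(200/13687) → κ = 171.0875
κ_2(A)·‖δb‖/‖b‖ = 0.1946

0.1946


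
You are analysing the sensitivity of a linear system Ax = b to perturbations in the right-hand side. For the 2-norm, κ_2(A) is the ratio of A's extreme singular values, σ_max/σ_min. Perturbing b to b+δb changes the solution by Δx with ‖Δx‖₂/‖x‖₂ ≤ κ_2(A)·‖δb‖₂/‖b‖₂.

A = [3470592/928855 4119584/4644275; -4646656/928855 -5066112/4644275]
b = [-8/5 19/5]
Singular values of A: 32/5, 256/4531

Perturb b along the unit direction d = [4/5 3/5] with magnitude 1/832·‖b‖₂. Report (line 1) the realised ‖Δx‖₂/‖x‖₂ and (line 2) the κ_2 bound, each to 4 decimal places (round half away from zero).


from the listed singular values, σ₁ = 32/5, σ_n = 256/4531
κ_2(A) = (32/5) / (256/4531) = 113.2750
κ_2(A)·‖δb‖/‖b‖ = 0.1361
solve Ax = b  →  x = [-4.4950 17.1303]
‖b‖₂ = 4.1231 and ‖x‖₂ = 17.7103
with δb = [0.0040 0.0030], A·Δx = δb → ‖Δx‖ = 0.0877
dividing the unrounded norms, ‖Δx‖/‖x‖ = 0.0050
so the bound overstates the realised error by a factor of ≈ 27.4903 (computed from the unrounded values)

0.0050
0.1361


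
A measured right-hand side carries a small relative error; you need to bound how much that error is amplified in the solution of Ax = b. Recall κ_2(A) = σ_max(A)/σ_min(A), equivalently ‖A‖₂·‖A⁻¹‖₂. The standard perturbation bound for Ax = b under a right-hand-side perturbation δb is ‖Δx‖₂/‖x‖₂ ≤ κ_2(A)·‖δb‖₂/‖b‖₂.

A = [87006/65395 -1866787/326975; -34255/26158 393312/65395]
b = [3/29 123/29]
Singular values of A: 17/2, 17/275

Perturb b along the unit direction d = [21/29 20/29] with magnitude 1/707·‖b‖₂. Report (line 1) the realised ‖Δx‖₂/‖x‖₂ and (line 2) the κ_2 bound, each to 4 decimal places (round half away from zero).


0.0020
0.1945

σ_max = 17/2, σ_min = 17/275
condition number: (17/2) ÷ (17/275) = 137.5000
perturbation bound = 137.5000·1/707 = 0.1945
solve Ax = b  →  x = [47.2683 10.9971]
‖b‖₂ = 4.2426 and ‖x‖₂ = 48.5307
Δx = A⁻¹·δb where δb = 1/707·4.2426·d; ‖Δx‖ = 0.0971
realised ‖Δx‖/‖x‖ = 0.0020
realised/bound (from unrounded values) ≈ 0.0103


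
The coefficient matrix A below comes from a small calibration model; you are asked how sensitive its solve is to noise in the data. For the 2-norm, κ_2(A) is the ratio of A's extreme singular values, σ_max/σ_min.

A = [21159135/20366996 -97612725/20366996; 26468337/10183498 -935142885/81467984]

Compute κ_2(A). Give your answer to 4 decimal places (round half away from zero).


form AᵀA = [19230771882429/2454523822864 -170902240682355/4909047645728; -170902240682355/4909047645728 6076592430041025/39272381165824] with trace 3797908851969/23362511104 and determinant 105706265625/373800177664
eigenvalues of AᵀA: λ = (tr ± √(tr²−4·det))/2 = 2601/16, 40640625/23362511104
κ = σ_max/σ_min = (51/4)/(6375/152848) = 305.6960

305.6960


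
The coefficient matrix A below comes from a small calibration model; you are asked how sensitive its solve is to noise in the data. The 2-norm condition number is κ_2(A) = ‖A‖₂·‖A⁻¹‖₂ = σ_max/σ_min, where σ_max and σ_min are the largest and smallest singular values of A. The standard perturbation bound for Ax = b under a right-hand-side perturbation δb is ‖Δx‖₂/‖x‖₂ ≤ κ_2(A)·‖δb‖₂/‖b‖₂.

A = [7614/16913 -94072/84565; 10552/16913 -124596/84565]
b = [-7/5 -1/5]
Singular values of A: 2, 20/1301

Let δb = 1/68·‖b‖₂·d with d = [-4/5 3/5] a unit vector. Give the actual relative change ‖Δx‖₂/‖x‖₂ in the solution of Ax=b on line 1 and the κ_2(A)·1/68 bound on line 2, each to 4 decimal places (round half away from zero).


0.0208
1.9132

from the listed singular values, σ₁ = 2, σ_n = 20/1301
condition number: 2 ÷ (20/1301) = 130.1000
perturbation bound = 130.1000·1/68 = 1.9132
solve Ax = b  →  x = [59.8538 25.4808]
2-norm of b is 1.4142; of x, 65.0519
Δx = A⁻¹·δb where δb = 1/68·1.4142·d; ‖Δx‖ = 1.3529
relative error = 0.0208
so the bound overstates the realised error by a factor of ≈ 91.9973 (computed from the unrounded values)


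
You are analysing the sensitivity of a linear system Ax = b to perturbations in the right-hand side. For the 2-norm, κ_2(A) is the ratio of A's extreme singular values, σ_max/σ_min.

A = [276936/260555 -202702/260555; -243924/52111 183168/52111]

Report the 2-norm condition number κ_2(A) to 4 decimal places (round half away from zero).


AᵀA = [930497616/40386025 -697865712/40386025; -697865712/40386025 523409284/40386025]; tr = 58156276/1615441, det = 14400/1615441
char-poly roots: 36 and 400/1615441
κ_2(A) = √(λ_max/λ_min) = √(36 / (400/1615441)) = 381.3000

381.3000


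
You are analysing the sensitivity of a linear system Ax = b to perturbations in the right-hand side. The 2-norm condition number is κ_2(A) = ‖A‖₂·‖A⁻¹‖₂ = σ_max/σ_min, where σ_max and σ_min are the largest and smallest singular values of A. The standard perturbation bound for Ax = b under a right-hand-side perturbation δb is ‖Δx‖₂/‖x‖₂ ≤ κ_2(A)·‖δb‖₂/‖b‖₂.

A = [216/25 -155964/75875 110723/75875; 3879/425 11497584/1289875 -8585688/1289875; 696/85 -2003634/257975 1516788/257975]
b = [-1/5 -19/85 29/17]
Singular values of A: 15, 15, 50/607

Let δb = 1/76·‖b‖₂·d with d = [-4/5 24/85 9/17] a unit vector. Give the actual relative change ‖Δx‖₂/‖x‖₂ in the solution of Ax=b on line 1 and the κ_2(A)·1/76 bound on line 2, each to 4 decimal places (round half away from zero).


from the listed singular values, σ₁ = 15, σ_n = 50/607
κ = σ_max/σ_min = 15/(50/607) = 182.1000
κ_2(A)·‖δb‖/‖b‖ = 2.3961
solve Ax = b  →  x = [0.0453 7.2179 9.7616]
‖b‖ = 1.7321, ‖x‖ = 12.1404
δb = ε·‖b‖·d = [-0.0182 0.0064 0.0121]; solving A·Δx = δb gives ‖Δx‖ = 0.2767
dividing the unrounded norms, ‖Δx‖/‖x‖ = 0.0228
so the bound overstates the realised error by a factor of ≈ 105.1387 (computed from the unrounded values)

0.0228
2.3961


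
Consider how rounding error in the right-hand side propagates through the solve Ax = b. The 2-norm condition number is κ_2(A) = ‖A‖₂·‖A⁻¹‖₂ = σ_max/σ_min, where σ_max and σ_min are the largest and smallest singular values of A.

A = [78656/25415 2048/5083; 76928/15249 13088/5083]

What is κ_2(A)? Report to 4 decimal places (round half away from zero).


AᵀA = [704598016/20115225 19091456/1341015; 19091456/1341015 607232/89401]; tr = 4977664/119025, det = 4194304/119025
char-poly roots: 1024/25 and 4096/4761
κ = σ_max/σ_min = (32/5)/(64/69) = 6.9000

6.9000


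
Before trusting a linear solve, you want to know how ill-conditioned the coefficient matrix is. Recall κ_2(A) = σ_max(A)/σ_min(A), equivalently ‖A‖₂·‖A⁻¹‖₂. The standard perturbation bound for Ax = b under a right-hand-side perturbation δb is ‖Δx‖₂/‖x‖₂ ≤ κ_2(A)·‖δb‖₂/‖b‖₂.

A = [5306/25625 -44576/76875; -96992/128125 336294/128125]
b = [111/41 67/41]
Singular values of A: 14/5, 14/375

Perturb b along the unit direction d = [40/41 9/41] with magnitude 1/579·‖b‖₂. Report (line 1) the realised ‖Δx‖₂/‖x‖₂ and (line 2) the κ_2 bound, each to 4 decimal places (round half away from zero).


σ_max = 14/5, σ_min = 14/375
κ_2(A) = (14/5) / (14/375) = 75.0000
bound on ‖Δx‖/‖x‖: κ·ε = 75.0000·1/579 = 0.1295
solve Ax = b  →  x = [77.0429 22.8429]
‖b‖ = 3.1623, ‖x‖ = 80.3579
Δx = A⁻¹·δb where δb = 1/579·3.1623·d; ‖Δx‖ = 0.1463
relative error = 0.0018
tightness: 0.0018 against a bound of 0.1295 (unrounded ratio ≈ 0.0141)

0.0018
0.1295


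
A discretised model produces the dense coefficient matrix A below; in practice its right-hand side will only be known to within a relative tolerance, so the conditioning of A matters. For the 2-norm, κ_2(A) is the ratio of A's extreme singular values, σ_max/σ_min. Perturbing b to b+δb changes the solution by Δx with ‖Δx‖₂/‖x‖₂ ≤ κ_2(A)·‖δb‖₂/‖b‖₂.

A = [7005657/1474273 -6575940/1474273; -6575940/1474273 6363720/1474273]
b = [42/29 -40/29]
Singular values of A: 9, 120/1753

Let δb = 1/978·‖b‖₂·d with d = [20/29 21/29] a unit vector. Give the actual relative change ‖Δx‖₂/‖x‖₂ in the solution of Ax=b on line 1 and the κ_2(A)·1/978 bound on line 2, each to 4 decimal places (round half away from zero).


from the listed singular values, σ₁ = 9, σ_n = 120/1753
condition number: 9 ÷ (120/1753) = 131.4750
worst-case relative error ≤ 131.4750 × 1/978 = 0.1344
solve Ax = b  →  x = [0.1609 -0.1533]
2-norm of b is 2.0000; of x, 0.2222
Δx = A⁻¹·δb where δb = 1/978·2.0000·d; ‖Δx‖ = 0.0299
realised ‖Δx‖/‖x‖ = 0.1344
realised/bound = 1 exactly: the bound is attained for this b and d

0.1344
0.1344


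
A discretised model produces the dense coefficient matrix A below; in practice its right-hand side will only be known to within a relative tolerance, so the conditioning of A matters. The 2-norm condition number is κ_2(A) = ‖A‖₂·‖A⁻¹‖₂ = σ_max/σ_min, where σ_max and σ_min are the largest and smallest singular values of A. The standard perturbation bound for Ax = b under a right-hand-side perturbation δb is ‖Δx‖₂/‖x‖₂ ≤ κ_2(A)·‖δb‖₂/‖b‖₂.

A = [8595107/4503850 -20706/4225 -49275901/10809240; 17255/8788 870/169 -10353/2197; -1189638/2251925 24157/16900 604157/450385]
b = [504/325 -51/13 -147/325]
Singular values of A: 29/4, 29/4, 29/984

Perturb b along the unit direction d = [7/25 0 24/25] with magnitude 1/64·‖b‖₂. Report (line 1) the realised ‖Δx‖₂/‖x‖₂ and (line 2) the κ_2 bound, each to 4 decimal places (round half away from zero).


3.8438
3.8438

largest singular value 29/4, smallest 29/984
condition number: (29/4) ÷ (29/984) = 246.0000
worst-case relative error ≤ 246.0000 × 1/64 = 3.8438
solve Ax = b  →  x = [-0.0857 -0.5411 0.2057]
‖b‖ = 4.2426, ‖x‖ = 0.5852
δb = ε·‖b‖·d = [0.0186 0.0000 0.0636]; solving A·Δx = δb gives ‖Δx‖ = 2.2493
realised ‖Δx‖/‖x‖ = 3.8438
realised/bound = 1 exactly: the bound is attained for this b and d


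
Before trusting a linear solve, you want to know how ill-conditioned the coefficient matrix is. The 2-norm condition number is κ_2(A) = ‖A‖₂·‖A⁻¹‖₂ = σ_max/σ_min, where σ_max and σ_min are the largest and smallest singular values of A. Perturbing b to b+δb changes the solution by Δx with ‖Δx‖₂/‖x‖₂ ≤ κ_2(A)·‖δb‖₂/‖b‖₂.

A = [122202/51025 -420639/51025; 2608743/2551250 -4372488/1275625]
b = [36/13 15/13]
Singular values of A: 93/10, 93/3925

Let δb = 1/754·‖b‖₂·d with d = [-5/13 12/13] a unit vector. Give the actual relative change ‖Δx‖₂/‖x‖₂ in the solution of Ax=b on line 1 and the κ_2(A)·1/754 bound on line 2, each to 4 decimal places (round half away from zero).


0.5206
0.5206

largest singular value 93/10, smallest 93/3925
condition number: (93/10) ÷ (93/3925) = 392.5000
κ_2(A)·‖δb‖/‖b‖ = 0.5206
solve Ax = b  →  x = [0.0903 -0.3097]
2-norm of b is 3.0000; of x, 0.3226
Δx = A⁻¹·δb where δb = 1/754·3.0000·d; ‖Δx‖ = 0.1679
realised ‖Δx‖/‖x‖ = 0.5206
tightness: 0.5206 against a bound of 0.5206; the bound is attained (ratio 1)


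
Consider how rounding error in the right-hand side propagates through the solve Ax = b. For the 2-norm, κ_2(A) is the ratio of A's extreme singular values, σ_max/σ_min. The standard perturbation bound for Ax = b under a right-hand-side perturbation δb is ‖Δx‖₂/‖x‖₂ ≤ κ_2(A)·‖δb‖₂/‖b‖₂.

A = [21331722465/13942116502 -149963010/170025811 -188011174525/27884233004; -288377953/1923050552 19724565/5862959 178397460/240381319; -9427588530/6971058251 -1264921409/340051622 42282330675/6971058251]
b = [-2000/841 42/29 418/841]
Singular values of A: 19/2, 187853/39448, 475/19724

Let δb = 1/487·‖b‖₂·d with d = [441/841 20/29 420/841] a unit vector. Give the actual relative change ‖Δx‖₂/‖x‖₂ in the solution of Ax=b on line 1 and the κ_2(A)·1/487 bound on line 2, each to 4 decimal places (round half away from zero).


largest singular value 19/2, smallest 475/19724
κ_2(A) = (19/2) / (475/19724) = 394.4800
worst-case relative error ≤ 394.4800 × 1/487 = 0.8100
solve Ax = b  →  x = [-0.0653 0.3635 0.2903]
‖b‖₂ = 2.8284 and ‖x‖₂ = 0.4698
with δb = [0.0030 0.0040 0.0029], A·Δx = δb → ‖Δx‖ = 0.2412
dividing the unrounded norms, ‖Δx‖/‖x‖ = 0.5133
tightness: 0.5133 against a bound of 0.8100 (unrounded ratio ≈ 0.6337)

0.5133
0.8100


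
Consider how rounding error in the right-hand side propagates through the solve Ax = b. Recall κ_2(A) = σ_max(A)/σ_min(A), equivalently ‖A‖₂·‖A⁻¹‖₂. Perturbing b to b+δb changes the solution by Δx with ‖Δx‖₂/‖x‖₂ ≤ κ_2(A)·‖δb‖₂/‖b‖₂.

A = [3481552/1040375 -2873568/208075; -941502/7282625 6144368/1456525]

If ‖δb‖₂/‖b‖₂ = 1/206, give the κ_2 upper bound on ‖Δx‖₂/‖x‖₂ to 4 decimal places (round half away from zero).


0.0862

form AᵀA = [951720700996/84858603025 -793606846752/16971720605; -793606846752/16971720605 707784828160/3394344121] with trace 11092410116/50481025 and determinant 7676563456/50481025
eigenvalues of AᵀA: λ = (tr ± √(tr²−4·det))/2 = 5476/25, 1401856/2019241
so κ_2 = √((5476/25) / (1401856/2019241)) = 17.7625
perturbation bound = 17.7625·1/206 = 0.0862


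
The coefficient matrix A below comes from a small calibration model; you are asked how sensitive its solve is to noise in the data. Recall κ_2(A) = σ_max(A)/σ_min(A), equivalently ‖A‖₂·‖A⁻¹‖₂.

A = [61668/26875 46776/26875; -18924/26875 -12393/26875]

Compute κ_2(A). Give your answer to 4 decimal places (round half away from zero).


AᵀA = [6657696/1155625 4990572/1155625; 4990572/1155625 3746529/1155625]; tr = 416169/46225, det = 1296/46225
eigenvalues of AᵀA: λ = (tr ± √(tr²−4·det))/2 = 9, 144/46225
so κ_2 = √(9 / (144/46225)) = 53.7500

53.7500


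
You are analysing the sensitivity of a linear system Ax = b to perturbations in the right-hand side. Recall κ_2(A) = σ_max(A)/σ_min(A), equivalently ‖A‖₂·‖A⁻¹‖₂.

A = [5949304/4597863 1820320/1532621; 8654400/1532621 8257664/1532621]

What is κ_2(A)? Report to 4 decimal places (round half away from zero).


241.6875

M = AᵀA = [422059471936/12576052449 133982759680/4192017483; 133982759680/4192017483 42535740416/1397339161]. tr(M)=957052480/14953689, det(M)=1048576/14953689
eigenvalues of AᵀA: λ = (tr ± √(tr²−4·det))/2 = 64, 16384/14953689
so κ_2 = √(64 / (16384/14953689)) = 241.6875


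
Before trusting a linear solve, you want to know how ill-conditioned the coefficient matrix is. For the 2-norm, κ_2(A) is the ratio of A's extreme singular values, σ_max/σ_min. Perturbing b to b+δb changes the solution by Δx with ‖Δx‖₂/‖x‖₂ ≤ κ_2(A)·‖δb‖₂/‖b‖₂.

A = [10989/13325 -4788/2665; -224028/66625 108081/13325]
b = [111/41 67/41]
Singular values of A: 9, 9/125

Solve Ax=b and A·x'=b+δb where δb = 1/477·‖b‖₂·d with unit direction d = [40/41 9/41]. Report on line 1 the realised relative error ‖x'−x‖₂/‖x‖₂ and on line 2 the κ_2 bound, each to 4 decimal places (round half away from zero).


σ_max = 9, σ_min = 9/125
κ = σ_max/σ_min = 9/(9/125) = 125.0000
bound on ‖Δx‖/‖x‖: κ·ε = 125.0000·1/477 = 0.2621
solve Ax = b  →  x = [38.4188 16.1282]
‖b‖₂ = 3.1623 and ‖x‖₂ = 41.6668
δb = ε·‖b‖·d = [0.0065 0.0015]; solving A·Δx = δb gives ‖Δx‖ = 0.0921
dividing the unrounded norms, ‖Δx‖/‖x‖ = 0.0022
tightness: 0.0022 against a bound of 0.2621 (unrounded ratio ≈ 0.0084)

0.0022
0.2621


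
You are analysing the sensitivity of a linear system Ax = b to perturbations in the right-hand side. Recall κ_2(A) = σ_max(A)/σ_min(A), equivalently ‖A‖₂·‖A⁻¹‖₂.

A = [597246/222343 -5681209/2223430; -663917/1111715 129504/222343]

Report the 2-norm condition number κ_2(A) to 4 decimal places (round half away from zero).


374.0000

AᵀA = [5567135869/735223225 -212078475/29408929; -212078475/29408929 20198253601/2940892900]; tr = 50495597/3496900, det = 130321/87422500
λ_max, λ_min = (50495597/3496900 ± √4079571842025/19565295376)/2 = 361/25, 361/3496900
κ_2(A) = √(λ_max/λ_min) = √((361/25) / (361/3496900)) = 374.0000


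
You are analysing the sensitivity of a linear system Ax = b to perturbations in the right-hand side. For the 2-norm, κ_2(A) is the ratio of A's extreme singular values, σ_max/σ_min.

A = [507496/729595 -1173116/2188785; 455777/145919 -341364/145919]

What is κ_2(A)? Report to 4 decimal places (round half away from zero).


form AᵀA = [3242634761/316662025 -7295830556/949986075; -7295830556/949986075 16416009376/2849958225] with trace 1823988889/113998329 and determinant 250000/113998329
solving λ² − 1823988889/113998329·λ + 250000/113998329 = 0 gives λ = 16, 15625/113998329
σ_max=√16=4, σ_min=√(15625/113998329)=(125/10677) → κ = 341.6640

341.6640


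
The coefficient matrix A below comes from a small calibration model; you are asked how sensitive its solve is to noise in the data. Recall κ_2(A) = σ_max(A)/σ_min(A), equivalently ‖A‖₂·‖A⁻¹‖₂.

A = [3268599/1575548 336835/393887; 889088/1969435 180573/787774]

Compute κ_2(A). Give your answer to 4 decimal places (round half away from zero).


M = AᵀA = [166413518809/36917779600 3465784233/1845888980; 3465784233/1845888980 289374109/369177796]. tr(M)=1155922661/218448400, det(M)=279841/34951744
λ_max, λ_min = (1155922661/218448400 ± √1334628927745710921/47719703462560000)/2 = 529/100, 13225/8737936
κ = σ_max/σ_min = (23/10)/(115/2956) = 59.1200

59.1200


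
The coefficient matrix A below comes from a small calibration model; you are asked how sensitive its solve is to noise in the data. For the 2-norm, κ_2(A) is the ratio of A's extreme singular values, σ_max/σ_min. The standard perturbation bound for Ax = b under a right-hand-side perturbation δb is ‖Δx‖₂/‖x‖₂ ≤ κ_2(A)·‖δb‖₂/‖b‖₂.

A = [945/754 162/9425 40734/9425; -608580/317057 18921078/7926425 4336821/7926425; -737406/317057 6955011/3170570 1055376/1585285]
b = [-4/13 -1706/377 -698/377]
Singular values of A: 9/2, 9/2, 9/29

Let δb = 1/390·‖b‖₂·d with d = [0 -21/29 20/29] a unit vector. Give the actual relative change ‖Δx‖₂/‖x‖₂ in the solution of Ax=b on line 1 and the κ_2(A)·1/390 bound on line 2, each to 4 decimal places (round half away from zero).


0.0062
0.0372

largest singular value 9/2, smallest 9/29
κ_2(A) = (9/2) / (9/29) = 14.5000
bound on ‖Δx‖/‖x‖: κ·ε = 14.5000·1/390 = 0.0372
solve Ax = b  →  x = [-3.8008 -5.1930 1.0516]
2-norm of b is 4.8990; of x, 6.5206
Δx = A⁻¹·δb where δb = 1/390·4.8990·d; ‖Δx‖ = 0.0405
realised ‖Δx‖/‖x‖ = 0.0062
so the bound overstates the realised error by a factor of ≈ 5.9896 (computed from the unrounded values)


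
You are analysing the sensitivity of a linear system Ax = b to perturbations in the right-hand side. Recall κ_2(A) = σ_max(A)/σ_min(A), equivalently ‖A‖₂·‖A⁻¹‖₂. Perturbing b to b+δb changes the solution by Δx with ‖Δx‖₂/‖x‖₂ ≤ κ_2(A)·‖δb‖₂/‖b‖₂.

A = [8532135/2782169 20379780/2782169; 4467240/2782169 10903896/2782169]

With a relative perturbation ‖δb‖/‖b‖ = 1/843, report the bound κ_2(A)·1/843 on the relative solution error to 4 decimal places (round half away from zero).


AᵀA = [320946577425/26783613649 770219220060/26783613649; 770219220060/26783613649 1848548030544/26783613649]; tr = 12837246201/158482921, det = 10497600/158482921
λ_max, λ_min = (12837246201/158482921 ± √164788235263842974001/25116836248692241)/2 = 81, 129600/158482921
κ_2(A) = √(λ_max/λ_min) = √(81 / (129600/158482921)) = 314.7250
bound on ‖Δx‖/‖x‖: κ·ε = 314.7250·1/843 = 0.3733

0.3733


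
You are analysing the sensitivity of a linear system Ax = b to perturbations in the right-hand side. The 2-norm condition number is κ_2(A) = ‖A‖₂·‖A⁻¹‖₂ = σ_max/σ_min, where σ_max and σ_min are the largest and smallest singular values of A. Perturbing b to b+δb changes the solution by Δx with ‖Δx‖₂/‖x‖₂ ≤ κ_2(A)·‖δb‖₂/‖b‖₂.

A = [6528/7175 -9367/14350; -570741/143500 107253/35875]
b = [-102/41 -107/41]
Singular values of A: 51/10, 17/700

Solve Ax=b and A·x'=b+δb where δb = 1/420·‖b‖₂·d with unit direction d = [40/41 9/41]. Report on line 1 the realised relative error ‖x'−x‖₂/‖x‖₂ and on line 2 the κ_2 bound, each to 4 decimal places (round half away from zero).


from the listed singular values, σ₁ = 51/10, σ_n = 17/700
κ_2(A) = (51/10) / (17/700) = 210.0000
bound on ‖Δx‖/‖x‖: κ·ε = 210.0000·1/420 = 0.5000
solve Ax = b  →  x = [-73.8039 -99.0588]
‖b‖ = 3.6056, ‖x‖ = 123.5300
re-solving with b+δb shifts x by Δx of norm 0.3535
relative error = 0.0029
realised/bound (from unrounded values) ≈ 0.0057

0.0029
0.5000


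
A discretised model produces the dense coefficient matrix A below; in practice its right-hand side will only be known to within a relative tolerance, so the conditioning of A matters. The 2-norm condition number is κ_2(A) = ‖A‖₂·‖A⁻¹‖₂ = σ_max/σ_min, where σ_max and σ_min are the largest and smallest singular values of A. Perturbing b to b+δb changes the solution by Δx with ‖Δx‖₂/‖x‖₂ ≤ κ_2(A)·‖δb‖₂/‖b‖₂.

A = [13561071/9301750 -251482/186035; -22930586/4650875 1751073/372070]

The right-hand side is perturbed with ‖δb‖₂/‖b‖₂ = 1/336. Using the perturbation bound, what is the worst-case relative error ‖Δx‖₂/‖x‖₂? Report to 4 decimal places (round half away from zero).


form AᵀA = [3659439590209/138436084900 -174253981104/6921804245; -174253981104/6921804245 132769177465/5537443396] with trace 4149030337/82304450 and determinant 25411681/658435600
eigenvalues of AᵀA: λ = (tr ± √(tr²−4·det))/2 = 5041/100, 5041/6584356
κ_2(A) = √(λ_max/λ_min) = √((5041/100) / (5041/6584356)) = 256.6000
κ_2(A)·‖δb‖/‖b‖ = 0.7637

0.7637


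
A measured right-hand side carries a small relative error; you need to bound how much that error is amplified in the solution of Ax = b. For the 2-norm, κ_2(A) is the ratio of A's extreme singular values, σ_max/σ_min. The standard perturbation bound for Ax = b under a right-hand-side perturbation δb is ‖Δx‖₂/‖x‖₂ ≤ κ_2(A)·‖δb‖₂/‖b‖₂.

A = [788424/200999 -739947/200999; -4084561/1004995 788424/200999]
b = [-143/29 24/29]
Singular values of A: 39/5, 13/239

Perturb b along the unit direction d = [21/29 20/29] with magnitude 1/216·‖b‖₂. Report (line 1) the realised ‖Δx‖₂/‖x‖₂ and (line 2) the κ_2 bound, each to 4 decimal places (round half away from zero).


largest singular value 39/5, smallest 13/239
κ_2(A) = (39/5) / (13/239) = 143.4000
perturbation bound = 143.4000·1/216 = 0.6639
solve Ax = b  →  x = [-38.4085 -39.5853]
‖b‖₂ = 5.0000 and ‖x‖₂ = 55.1562
re-solving with b+δb shifts x by Δx of norm 0.4256
relative error = 0.0077
so the bound overstates the realised error by a factor of ≈ 86.0437 (computed from the unrounded values)

0.0077
0.6639
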